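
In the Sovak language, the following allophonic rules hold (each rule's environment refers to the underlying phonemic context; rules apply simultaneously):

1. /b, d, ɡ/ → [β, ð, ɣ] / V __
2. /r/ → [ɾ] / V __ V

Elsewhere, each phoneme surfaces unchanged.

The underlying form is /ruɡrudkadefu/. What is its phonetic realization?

/r/ (word-initial) is in the target of rule 2 but the environment (between two vowels) is not met → [r].
/u/ (between /r/ and /ɡ/) is unaffected → [u].
/ɡ/ (between /u/ and /r/) occurs immediately after a vowel → [ɣ] by rule 1.
/r/ (between /ɡ/ and /u/): rule 2 targets it, but not between two vowels → unchanged [r].
/u/ (between /r/ and /d/): no rule targets it → [u].
/d/ meets the environment for rule 1 (immediately after a vowel) → [ð].
/k/ (between /d/ and /a/) is unaffected → [k].
/a/ stays [a].
/d/ (between /a/ and /e/) occurs immediately after a vowel → [ð] by rule 1.
/e/ (between /d/ and /f/) is unaffected → [e].
/f/ (between /e/ and /u/): no rule targets it → [f].
/u/ (word-final) is unaffected → [u].

[ruɣruðkaðefu]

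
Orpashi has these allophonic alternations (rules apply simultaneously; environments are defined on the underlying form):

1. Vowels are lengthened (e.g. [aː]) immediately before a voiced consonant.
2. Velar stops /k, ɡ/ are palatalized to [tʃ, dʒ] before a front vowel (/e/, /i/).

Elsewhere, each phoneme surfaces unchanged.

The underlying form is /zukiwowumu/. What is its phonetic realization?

/z/ stays [z].
/u/ (between /z/ and /k/) is in the target of rule 1 but the environment (before a voiced consonant) is not met → [u].
/k/ meets the environment for rule 2 (before a front vowel) → [tʃ].
/i/ — between /k/ and /w/, before a voiced consonant — surfaces as [iː] (rule 1).
/w/ (between /i/ and /o/): no rule targets it → [w].
/o/ (between /w/ and /w/) occurs before a voiced consonant → [oː] by rule 1.
/w/ — not in any rule's target class → [w].
/u/ meets the environment for rule 1 (before a voiced consonant) → [uː].
/m/ stays [m].
/u/ (word-final) is in the target of rule 1 but the environment (before a voiced consonant) is not met → [u].

[zutʃiːwoːwuːmu]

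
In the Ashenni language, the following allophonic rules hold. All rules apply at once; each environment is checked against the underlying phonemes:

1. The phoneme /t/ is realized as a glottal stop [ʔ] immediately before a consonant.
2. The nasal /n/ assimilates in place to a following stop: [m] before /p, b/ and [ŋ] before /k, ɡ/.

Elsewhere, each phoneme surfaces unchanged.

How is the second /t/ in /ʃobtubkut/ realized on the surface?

/t/ (word-final) fails the environment for rule 1, so it stays [t].

[t]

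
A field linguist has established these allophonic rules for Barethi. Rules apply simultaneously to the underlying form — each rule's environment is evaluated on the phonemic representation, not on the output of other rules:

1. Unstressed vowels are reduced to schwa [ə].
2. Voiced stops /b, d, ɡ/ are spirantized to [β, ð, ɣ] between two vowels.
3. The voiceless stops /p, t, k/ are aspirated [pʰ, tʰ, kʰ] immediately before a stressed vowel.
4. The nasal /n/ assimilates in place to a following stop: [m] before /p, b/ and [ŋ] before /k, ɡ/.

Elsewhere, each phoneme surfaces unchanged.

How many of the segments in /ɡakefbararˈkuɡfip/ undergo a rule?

Segments that undergo a rule: /a/ → [ə] (rule 1); /e/ → [ə] (rule 1); /a/ → [ə] (rule 1); /a/ → [ə] (rule 1); /k/ → [kʰ] (rule 3); /i/ → [ə] (rule 1).
All other segments surface unchanged.

6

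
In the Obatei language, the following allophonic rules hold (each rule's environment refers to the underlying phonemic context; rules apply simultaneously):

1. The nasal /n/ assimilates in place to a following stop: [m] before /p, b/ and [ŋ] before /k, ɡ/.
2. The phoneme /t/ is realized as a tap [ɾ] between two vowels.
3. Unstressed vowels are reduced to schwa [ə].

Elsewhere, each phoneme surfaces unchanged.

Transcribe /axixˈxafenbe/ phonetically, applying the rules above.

/a/ meets the environment for rule 3 (in an unstressed syllable) → [ə].
/x/ (between /a/ and /i/) is unaffected → [x].
/i/ (between /x/ and /x/): in an unstressed syllable, so rule 3 applies → [ə].
/x/ (between /i/ and /x/) is unaffected → [x].
/x/ (between /x/ and /a/) is unaffected → [x].
/a/ (between /x/ and /f/): rule 3 targets it, but not in an unstressed syllable → unchanged [a].
/f/ — not in any rule's target class → [f].
/e/ meets the environment for rule 3 (in an unstressed syllable) → [ə].
/n/ (between /e/ and /b/): before a labial or velar stop, so rule 1 applies → [m].
/b/ stays [b].
/e/ (word-final) occurs in an unstressed syllable → [ə] by rule 3.

[əxəxˈxafəmbə]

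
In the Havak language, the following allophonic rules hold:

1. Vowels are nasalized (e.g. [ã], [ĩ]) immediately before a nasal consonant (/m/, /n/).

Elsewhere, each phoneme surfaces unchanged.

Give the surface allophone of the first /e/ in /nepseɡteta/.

/e/ — between /n/ and /p/; rule 1 does not apply here → [e].

[e]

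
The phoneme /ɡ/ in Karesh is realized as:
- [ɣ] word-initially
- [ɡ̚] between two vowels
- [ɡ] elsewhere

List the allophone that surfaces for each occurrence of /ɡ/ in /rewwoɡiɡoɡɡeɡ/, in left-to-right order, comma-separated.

Occurrence 1 (position 6): between two vowels → [ɡ̚].
Occurrence 2 (position 8): between two vowels → [ɡ̚].
Occurrence 3 (position 10): no conditioning environment matches → elsewhere allophone [ɡ].
Occurrence 4 (position 11): no conditioning environment matches → elsewhere allophone [ɡ].
Occurrence 5 (position 13): no conditioning environment matches → elsewhere allophone [ɡ].

[ɡ̚], [ɡ̚], [ɡ], [ɡ], [ɡ]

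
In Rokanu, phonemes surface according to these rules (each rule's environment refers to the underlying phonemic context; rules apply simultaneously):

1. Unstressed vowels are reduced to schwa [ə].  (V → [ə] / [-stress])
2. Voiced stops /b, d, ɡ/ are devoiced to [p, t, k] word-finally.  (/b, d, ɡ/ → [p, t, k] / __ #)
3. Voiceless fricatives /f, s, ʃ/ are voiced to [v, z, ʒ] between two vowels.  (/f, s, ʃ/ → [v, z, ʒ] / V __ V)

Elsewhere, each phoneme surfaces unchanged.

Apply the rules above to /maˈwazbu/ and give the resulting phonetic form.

[məˈwazbə]

/a/ — between /m/ and /w/, in an unstressed syllable — surfaces as [ə] (rule 1).
/a/ (between /w/ and /z/): rule 1 targets it, but not in an unstressed syllable → unchanged [a].
/b/ — between /z/ and /u/; rule 2 does not apply here → [b].
Rule 1 applies to /u/ (word-final: in an unstressed syllable) → [ə].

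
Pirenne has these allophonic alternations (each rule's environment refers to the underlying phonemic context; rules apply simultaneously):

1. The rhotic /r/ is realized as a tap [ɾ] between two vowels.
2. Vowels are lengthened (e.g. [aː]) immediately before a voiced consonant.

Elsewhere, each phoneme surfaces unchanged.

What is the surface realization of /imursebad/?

/i/ (word-initial) occurs before a voiced consonant → [iː] by rule 2.
/m/ (between /i/ and /u/): no rule targets it → [m].
Rule 2 applies to /u/ (between /m/ and /r/: before a voiced consonant) → [uː].
/r/ (between /u/ and /s/) fails the environment for rule 1, so it stays [r].
/s/ — not in any rule's target class → [s].
/e/ meets the environment for rule 2 (before a voiced consonant) → [eː].
/b/ (between /e/ and /a/): no rule targets it → [b].
/a/ (between /b/ and /d/): before a voiced consonant, so rule 2 applies → [aː].
/d/ — not in any rule's target class → [d].

[iːmuːrseːbaːd]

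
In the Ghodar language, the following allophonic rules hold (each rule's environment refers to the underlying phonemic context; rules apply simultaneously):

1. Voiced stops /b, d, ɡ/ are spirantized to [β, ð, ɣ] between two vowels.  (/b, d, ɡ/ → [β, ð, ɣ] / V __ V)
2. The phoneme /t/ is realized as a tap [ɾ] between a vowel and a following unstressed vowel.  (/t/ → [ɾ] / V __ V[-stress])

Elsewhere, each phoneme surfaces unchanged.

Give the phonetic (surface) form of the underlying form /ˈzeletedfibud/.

[ˈzeleɾedfiβud]

/t/ meets the environment for rule 2 (between a vowel and a following unstressed vowel) → [ɾ].
/d/ — between /e/ and /f/; rule 1 does not apply here → [d].
Rule 1 applies to /b/ (between /i/ and /u/: between two vowels) → [β].
/d/ (word-final) fails the environment for rule 1, so it stays [d].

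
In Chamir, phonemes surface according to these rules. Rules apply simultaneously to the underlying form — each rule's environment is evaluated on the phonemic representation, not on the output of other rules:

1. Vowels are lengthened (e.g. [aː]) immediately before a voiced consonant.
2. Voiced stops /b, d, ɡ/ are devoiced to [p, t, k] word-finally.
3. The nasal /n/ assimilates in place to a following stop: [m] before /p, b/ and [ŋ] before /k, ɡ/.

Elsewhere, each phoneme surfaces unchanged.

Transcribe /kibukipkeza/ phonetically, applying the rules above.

[kiːbukipkeːza]

/k/ stays [k].
Rule 1 applies to /i/ (between /k/ and /b/: before a voiced consonant) → [iː].
/b/ (between /i/ and /u/) is in the target of rule 2 but the environment (word-finally) is not met → [b].
/u/ — between /b/ and /k/; rule 1 does not apply here → [u].
/k/ (between /u/ and /i/): no rule targets it → [k].
/i/ (between /k/ and /p/) is in the target of rule 1 but the environment (before a voiced consonant) is not met → [i].
/p/ (between /i/ and /k/) is unaffected → [p].
/k/ stays [k].
/e/ (between /k/ and /z/): before a voiced consonant, so rule 1 applies → [eː].
/z/ (between /e/ and /a/): no rule targets it → [z].
/a/ (word-final) fails the environment for rule 1, so it stays [a].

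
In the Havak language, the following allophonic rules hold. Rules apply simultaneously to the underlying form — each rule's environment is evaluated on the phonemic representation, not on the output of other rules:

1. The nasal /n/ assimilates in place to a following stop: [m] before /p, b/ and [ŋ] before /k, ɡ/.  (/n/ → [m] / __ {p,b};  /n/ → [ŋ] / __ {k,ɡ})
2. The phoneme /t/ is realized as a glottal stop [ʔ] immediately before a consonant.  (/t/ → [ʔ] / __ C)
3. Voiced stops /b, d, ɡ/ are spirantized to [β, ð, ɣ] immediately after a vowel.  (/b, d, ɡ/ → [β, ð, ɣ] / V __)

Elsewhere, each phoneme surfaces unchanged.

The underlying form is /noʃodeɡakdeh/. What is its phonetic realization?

[noʃoðeɣakdeh]

/n/ (word-initial): rule 1 targets it, but not before a labial or velar stop → unchanged [n].
Rule 3 applies to /d/ (between /o/ and /e/: immediately after a vowel) → [ð].
/ɡ/ (between /e/ and /a/): immediately after a vowel, so rule 3 applies → [ɣ].
/d/ (between /k/ and /e/) is in the target of rule 3 but the environment (immediately after a vowel) is not met → [d].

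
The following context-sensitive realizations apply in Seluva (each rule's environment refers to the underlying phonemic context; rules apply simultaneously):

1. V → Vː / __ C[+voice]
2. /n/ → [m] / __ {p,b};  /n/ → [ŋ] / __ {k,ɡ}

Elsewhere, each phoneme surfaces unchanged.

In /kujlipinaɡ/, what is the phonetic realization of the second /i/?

/i/ (between /p/ and /n/): before a voiced consonant, so rule 1 applies → [iː].

[iː]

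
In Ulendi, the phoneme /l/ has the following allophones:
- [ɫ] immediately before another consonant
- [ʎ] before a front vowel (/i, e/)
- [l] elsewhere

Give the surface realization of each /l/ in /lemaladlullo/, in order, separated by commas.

[ʎ], [l], [l], [ɫ], [l]

Occurrence 1 (position 1): before a front vowel (/i, e/) → [ʎ].
Occurrence 2 (position 5): no conditioning environment matches → elsewhere allophone [l].
Occurrence 3 (position 8): no conditioning environment matches → elsewhere allophone [l].
Occurrence 4 (position 10): immediately before another consonant → [ɫ].
Occurrence 5 (position 11): no conditioning environment matches → elsewhere allophone [l].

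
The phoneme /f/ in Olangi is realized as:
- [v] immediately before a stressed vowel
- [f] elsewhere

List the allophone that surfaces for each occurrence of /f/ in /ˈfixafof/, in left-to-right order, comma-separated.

[v], [f], [f]

Occurrence 1 (position 1): immediately before a stressed vowel → [v].
Occurrence 2 (position 5): no conditioning environment matches → elsewhere allophone [f].
Occurrence 3 (position 7): no conditioning environment matches → elsewhere allophone [f].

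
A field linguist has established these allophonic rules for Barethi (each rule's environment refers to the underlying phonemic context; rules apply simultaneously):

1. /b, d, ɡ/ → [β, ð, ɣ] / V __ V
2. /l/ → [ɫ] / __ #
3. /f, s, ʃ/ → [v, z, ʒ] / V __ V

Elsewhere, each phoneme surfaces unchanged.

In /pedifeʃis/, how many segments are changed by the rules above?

3

Segments that undergo a rule: /d/ → [ð] (rule 1); /f/ → [v] (rule 3); /ʃ/ → [ʒ] (rule 3).
All other segments surface unchanged.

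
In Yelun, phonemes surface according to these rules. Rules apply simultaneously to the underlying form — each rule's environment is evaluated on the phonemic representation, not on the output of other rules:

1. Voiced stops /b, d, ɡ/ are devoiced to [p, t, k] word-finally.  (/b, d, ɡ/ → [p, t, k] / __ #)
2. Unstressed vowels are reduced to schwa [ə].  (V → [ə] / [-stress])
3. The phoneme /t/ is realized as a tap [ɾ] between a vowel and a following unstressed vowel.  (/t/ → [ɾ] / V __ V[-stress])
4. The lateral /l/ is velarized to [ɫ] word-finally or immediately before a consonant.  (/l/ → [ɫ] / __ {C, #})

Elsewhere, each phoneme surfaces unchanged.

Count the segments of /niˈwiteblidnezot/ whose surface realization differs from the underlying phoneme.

Segments that undergo a rule: /i/ → [ə] (rule 2); /t/ → [ɾ] (rule 3); /e/ → [ə] (rule 2); /i/ → [ə] (rule 2); /e/ → [ə] (rule 2); /o/ → [ə] (rule 2).
All other segments surface unchanged.

6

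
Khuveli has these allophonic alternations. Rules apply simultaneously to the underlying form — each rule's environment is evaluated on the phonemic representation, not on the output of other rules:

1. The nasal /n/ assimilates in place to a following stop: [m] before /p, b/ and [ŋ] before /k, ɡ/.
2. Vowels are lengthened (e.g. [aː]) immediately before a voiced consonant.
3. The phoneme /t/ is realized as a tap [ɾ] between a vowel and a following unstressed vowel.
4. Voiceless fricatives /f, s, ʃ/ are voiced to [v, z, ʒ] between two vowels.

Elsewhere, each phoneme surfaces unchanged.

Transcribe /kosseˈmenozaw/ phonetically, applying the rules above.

[kosseːˈmeːnoːzaːw]

/o/ (between /k/ and /s/) is in the target of rule 2 but the environment (before a voiced consonant) is not met → [o].
/s/ — between /o/ and /s/; rule 4 does not apply here → [s].
/s/ (between /s/ and /e/) fails the environment for rule 4, so it stays [s].
Rule 2 applies to /e/ (between /s/ and /m/: before a voiced consonant) → [eː].
/e/ meets the environment for rule 2 (before a voiced consonant) → [eː].
/n/ (between /e/ and /o/): rule 1 targets it, but not before a labial or velar stop → unchanged [n].
Rule 2 applies to /o/ (between /n/ and /z/: before a voiced consonant) → [oː].
/a/ (between /z/ and /w/): before a voiced consonant, so rule 2 applies → [aː].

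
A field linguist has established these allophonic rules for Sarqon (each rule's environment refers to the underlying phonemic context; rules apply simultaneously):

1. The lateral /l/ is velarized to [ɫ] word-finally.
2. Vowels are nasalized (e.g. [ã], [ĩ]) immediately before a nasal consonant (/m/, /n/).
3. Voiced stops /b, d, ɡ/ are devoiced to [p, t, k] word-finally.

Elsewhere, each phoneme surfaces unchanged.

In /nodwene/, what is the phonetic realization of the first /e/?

[ẽ]

/e/ meets the environment for rule 2 (before a nasal consonant) → [ẽ].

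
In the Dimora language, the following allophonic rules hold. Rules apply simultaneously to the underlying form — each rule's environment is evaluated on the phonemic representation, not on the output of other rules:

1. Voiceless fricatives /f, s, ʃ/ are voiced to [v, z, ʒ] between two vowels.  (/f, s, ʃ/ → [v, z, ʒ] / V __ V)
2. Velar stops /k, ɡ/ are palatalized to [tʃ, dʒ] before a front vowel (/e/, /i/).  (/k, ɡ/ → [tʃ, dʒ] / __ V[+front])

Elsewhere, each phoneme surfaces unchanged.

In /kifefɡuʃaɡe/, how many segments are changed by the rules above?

Segments that undergo a rule: /k/ → [tʃ] (rule 2); /f/ → [v] (rule 1); /ʃ/ → [ʒ] (rule 1); /ɡ/ → [dʒ] (rule 2).
All other segments surface unchanged.

4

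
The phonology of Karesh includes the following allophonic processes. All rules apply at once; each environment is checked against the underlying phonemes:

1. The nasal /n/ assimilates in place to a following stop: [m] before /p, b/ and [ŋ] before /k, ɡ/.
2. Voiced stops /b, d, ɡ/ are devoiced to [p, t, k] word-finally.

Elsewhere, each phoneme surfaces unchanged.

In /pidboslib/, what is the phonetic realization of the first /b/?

[b]

/b/ (between /d/ and /o/) fails the environment for rule 2, so it stays [b].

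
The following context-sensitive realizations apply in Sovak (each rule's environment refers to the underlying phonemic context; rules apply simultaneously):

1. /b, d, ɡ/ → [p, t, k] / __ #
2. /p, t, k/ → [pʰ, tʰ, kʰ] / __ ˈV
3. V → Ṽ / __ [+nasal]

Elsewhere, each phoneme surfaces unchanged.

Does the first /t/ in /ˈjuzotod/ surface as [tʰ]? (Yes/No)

No

/t/ (between /o/ and /o/) is in the target of rule 2 but the environment (immediately before a stressed vowel) is not met → [t].
The actual realization is [t], not [tʰ].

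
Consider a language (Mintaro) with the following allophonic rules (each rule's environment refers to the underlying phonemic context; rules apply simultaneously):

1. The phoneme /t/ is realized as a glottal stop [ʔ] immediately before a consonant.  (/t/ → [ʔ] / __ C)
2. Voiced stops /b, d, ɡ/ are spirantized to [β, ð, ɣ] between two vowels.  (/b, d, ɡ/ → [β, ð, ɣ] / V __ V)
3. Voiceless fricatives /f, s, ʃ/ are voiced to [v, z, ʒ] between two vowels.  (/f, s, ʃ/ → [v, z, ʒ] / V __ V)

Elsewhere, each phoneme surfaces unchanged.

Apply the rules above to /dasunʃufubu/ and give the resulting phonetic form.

[dazunʃuvuβu]

/d/ (word-initial) fails the environment for rule 2, so it stays [d].
/a/ (between /d/ and /s/): no rule targets it → [a].
/s/ (between /a/ and /u/): between two vowels, so rule 3 applies → [z].
/u/ (between /s/ and /n/): no rule targets it → [u].
/n/ (between /u/ and /ʃ/) is unaffected → [n].
/ʃ/ — between /n/ and /u/; rule 3 does not apply here → [ʃ].
/u/ (between /ʃ/ and /f/) is unaffected → [u].
Rule 3 applies to /f/ (between /u/ and /u/: between two vowels) → [v].
/u/ — not in any rule's target class → [u].
/b/ (between /u/ and /u/): between two vowels, so rule 2 applies → [β].
/u/ (word-final): no rule targets it → [u].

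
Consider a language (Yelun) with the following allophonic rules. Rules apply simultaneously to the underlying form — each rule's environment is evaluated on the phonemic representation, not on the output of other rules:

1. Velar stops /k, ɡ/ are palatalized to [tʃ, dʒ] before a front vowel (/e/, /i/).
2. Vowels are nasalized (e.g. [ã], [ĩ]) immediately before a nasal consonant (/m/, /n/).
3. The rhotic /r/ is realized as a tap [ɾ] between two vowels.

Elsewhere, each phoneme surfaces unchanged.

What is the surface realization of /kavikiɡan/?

[kavitʃiɡãn]

/k/ (word-initial) fails the environment for rule 1, so it stays [k].
/a/ (between /k/ and /v/): rule 2 targets it, but not before a nasal consonant → unchanged [a].
/i/ — between /v/ and /k/; rule 2 does not apply here → [i].
/k/ — between /i/ and /i/, before a front vowel — surfaces as [tʃ] (rule 1).
/i/ (between /k/ and /ɡ/): rule 2 targets it, but not before a nasal consonant → unchanged [i].
/ɡ/ (between /i/ and /a/) is in the target of rule 1 but the environment (before a front vowel) is not met → [ɡ].
Rule 2 applies to /a/ (between /ɡ/ and /n/: before a nasal consonant) → [ã].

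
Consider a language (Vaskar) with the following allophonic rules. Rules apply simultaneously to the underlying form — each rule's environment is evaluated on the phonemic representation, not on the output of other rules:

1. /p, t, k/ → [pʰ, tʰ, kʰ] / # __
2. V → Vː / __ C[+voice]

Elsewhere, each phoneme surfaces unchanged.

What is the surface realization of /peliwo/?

[pʰeːliːwo]

/p/ (word-initial) occurs word-initially → [pʰ] by rule 1.
/e/ — between /p/ and /l/, before a voiced consonant — surfaces as [eː] (rule 2).
/l/ — not in any rule's target class → [l].
/i/ meets the environment for rule 2 (before a voiced consonant) → [iː].
/w/ — not in any rule's target class → [w].
/o/ (word-final) fails the environment for rule 2, so it stays [o].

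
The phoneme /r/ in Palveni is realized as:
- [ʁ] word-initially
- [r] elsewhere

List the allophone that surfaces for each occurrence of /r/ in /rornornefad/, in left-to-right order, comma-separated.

[ʁ], [r], [r]

Occurrence 1 (position 1): word-initially → [ʁ].
Occurrence 2 (position 3): no conditioning environment matches → elsewhere allophone [r].
Occurrence 3 (position 6): no conditioning environment matches → elsewhere allophone [r].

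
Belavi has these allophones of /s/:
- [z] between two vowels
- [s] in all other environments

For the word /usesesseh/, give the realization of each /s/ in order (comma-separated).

[z], [z], [s], [s]

Occurrence 1 (position 2): between two vowels → [z].
Occurrence 2 (position 4): between two vowels → [z].
Occurrence 3 (position 6): no conditioning environment matches → elsewhere allophone [s].
Occurrence 4 (position 7): no conditioning environment matches → elsewhere allophone [s].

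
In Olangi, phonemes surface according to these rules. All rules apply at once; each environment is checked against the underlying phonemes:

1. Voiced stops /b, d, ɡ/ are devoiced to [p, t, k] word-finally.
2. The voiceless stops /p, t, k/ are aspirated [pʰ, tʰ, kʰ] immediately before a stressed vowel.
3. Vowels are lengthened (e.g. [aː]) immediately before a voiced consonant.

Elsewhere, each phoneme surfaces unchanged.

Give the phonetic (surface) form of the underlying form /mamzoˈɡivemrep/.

/m/ stays [m].
Rule 3 applies to /a/ (between /m/ and /m/: before a voiced consonant) → [aː].
/m/ (between /a/ and /z/): no rule targets it → [m].
/z/ (between /m/ and /o/): no rule targets it → [z].
/o/ — between /z/ and /ɡ/, before a voiced consonant — surfaces as [oː] (rule 3).
/ɡ/ (between /o/ and /i/) is in the target of rule 1 but the environment (word-finally) is not met → [ɡ].
/i/ meets the environment for rule 3 (before a voiced consonant) → [iː].
/v/ — not in any rule's target class → [v].
Rule 3 applies to /e/ (between /v/ and /m/: before a voiced consonant) → [eː].
/m/ stays [m].
/r/ — not in any rule's target class → [r].
/e/ (between /r/ and /p/) is in the target of rule 3 but the environment (before a voiced consonant) is not met → [e].
/p/ (word-final): rule 2 targets it, but not immediately before a stressed vowel → unchanged [p].

[maːmzoːˈɡiːveːmrep]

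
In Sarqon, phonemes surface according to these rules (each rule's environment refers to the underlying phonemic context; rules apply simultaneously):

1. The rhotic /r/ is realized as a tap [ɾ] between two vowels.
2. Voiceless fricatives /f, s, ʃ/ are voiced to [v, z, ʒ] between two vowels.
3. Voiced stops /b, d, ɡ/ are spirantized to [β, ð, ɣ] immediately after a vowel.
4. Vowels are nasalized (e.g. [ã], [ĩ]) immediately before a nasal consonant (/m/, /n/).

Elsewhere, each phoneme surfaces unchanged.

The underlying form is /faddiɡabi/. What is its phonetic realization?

/f/ — word-initial; rule 2 does not apply here → [f].
/a/ (between /f/ and /d/) fails the environment for rule 4, so it stays [a].
/d/ meets the environment for rule 3 (immediately after a vowel) → [ð].
/d/ — between /d/ and /i/; rule 3 does not apply here → [d].
/i/ — between /d/ and /ɡ/; rule 4 does not apply here → [i].
/ɡ/ — between /i/ and /a/, immediately after a vowel — surfaces as [ɣ] (rule 3).
/a/ — between /ɡ/ and /b/; rule 4 does not apply here → [a].
/b/ (between /a/ and /i/): immediately after a vowel, so rule 3 applies → [β].
/i/ (word-final): rule 4 targets it, but not before a nasal consonant → unchanged [i].

[faðdiɣaβi]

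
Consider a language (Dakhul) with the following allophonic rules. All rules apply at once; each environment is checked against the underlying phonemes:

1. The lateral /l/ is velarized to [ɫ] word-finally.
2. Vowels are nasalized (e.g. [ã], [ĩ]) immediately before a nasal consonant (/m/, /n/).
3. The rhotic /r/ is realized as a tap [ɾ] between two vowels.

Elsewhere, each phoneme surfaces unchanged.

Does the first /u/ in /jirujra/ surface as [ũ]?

No

/u/ (between /r/ and /j/): rule 2 targets it, but not before a nasal consonant → unchanged [u].
The actual realization is [u], not [ũ].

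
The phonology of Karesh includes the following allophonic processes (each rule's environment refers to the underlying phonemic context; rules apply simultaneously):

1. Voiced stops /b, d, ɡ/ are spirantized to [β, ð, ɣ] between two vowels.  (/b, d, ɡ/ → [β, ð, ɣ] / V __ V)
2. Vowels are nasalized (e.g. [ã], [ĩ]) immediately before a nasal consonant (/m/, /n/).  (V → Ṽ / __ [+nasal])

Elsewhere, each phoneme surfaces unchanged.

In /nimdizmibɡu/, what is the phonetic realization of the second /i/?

/i/ (between /d/ and /z/) fails the environment for rule 2, so it stays [i].

[i]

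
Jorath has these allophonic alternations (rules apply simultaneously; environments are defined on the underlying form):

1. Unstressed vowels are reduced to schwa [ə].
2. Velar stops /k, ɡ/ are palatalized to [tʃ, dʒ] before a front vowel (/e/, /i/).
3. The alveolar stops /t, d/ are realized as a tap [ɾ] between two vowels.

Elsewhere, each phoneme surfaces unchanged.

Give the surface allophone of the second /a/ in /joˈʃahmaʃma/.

[ə]

Rule 1 applies to /a/ (between /m/ and /ʃ/: in an unstressed syllable) → [ə].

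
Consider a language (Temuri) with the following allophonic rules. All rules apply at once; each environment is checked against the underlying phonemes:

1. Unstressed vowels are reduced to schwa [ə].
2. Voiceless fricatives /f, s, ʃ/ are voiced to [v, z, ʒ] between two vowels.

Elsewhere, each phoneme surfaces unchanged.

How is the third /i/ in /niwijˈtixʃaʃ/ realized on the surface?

/i/ — between /t/ and /x/; rule 1 does not apply here → [i].

[i]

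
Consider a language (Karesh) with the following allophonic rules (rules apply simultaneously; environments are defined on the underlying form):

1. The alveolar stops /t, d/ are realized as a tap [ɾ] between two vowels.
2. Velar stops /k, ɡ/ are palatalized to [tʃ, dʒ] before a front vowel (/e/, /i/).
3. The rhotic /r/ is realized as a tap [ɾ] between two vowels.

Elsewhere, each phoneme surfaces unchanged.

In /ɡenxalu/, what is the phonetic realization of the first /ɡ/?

[dʒ]

/ɡ/ — word-initial, before a front vowel — surfaces as [dʒ] (rule 2).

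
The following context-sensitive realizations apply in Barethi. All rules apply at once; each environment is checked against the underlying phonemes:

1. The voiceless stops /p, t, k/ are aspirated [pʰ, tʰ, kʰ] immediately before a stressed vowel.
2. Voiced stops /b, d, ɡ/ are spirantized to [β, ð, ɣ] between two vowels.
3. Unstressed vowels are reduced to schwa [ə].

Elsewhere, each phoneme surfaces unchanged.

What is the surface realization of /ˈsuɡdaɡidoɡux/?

/s/ (word-initial) is unaffected → [s].
/u/ — between /s/ and /ɡ/; rule 3 does not apply here → [u].
/ɡ/ (between /u/ and /d/): rule 2 targets it, but not between two vowels → unchanged [ɡ].
/d/ (between /ɡ/ and /a/) is in the target of rule 2 but the environment (between two vowels) is not met → [d].
/a/ meets the environment for rule 3 (in an unstressed syllable) → [ə].
/ɡ/ meets the environment for rule 2 (between two vowels) → [ɣ].
/i/ — between /ɡ/ and /d/, in an unstressed syllable — surfaces as [ə] (rule 3).
Rule 2 applies to /d/ (between /i/ and /o/: between two vowels) → [ð].
/o/ — between /d/ and /ɡ/, in an unstressed syllable — surfaces as [ə] (rule 3).
/ɡ/ meets the environment for rule 2 (between two vowels) → [ɣ].
/u/ — between /ɡ/ and /x/, in an unstressed syllable — surfaces as [ə] (rule 3).
/x/ (word-final): no rule targets it → [x].

[ˈsuɡdəɣəðəɣəx]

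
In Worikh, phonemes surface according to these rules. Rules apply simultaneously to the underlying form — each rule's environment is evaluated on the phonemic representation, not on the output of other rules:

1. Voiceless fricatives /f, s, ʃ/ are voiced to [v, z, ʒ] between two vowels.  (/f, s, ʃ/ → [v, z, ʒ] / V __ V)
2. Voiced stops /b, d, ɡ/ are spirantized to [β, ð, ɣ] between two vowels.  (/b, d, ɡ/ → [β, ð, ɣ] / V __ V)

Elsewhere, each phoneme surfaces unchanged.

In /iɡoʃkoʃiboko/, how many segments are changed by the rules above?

3

Segments that undergo a rule: /ɡ/ → [ɣ] (rule 2); /ʃ/ → [ʒ] (rule 1); /b/ → [β] (rule 2).
All other segments surface unchanged.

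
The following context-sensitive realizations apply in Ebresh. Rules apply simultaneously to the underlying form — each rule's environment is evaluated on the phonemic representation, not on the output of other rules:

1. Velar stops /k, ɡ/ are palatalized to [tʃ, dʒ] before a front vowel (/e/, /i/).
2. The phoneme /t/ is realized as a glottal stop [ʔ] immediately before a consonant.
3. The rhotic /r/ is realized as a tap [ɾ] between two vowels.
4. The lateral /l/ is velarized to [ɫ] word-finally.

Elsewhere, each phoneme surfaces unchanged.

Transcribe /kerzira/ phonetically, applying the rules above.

Rule 1 applies to /k/ (word-initial: before a front vowel) → [tʃ].
/e/ (between /k/ and /r/) is unaffected → [e].
/r/ (between /e/ and /z/) is in the target of rule 3 but the environment (between two vowels) is not met → [r].
/z/ (between /r/ and /i/) is unaffected → [z].
/i/ — not in any rule's target class → [i].
/r/ (between /i/ and /a/) occurs between two vowels → [ɾ] by rule 3.
/a/ — not in any rule's target class → [a].

[tʃerziɾa]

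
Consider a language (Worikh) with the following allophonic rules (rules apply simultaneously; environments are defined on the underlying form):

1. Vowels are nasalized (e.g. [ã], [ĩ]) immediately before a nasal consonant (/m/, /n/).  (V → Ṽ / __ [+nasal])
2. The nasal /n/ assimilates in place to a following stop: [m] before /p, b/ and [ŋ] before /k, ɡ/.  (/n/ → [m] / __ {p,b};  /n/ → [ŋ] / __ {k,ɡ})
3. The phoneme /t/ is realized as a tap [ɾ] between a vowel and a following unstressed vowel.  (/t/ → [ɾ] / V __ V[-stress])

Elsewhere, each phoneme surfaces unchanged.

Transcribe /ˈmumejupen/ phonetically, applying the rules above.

/m/ (word-initial) is unaffected → [m].
/u/ — between /m/ and /m/, before a nasal consonant — surfaces as [ũ] (rule 1).
/m/ (between /u/ and /e/) is unaffected → [m].
/e/ (between /m/ and /j/): rule 1 targets it, but not before a nasal consonant → unchanged [e].
/j/ — not in any rule's target class → [j].
/u/ (between /j/ and /p/) is in the target of rule 1 but the environment (before a nasal consonant) is not met → [u].
/p/ (between /u/ and /e/) is unaffected → [p].
/e/ — between /p/ and /n/, before a nasal consonant — surfaces as [ẽ] (rule 1).
/n/ — word-final; rule 2 does not apply here → [n].

[ˈmũmejupẽn]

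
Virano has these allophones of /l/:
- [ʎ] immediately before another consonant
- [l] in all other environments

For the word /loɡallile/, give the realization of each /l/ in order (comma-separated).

[l], [ʎ], [l], [l]

Occurrence 1 (position 1): no conditioning environment matches → elsewhere allophone [l].
Occurrence 2 (position 5): immediately before another consonant → [ʎ].
Occurrence 3 (position 6): no conditioning environment matches → elsewhere allophone [l].
Occurrence 4 (position 8): no conditioning environment matches → elsewhere allophone [l].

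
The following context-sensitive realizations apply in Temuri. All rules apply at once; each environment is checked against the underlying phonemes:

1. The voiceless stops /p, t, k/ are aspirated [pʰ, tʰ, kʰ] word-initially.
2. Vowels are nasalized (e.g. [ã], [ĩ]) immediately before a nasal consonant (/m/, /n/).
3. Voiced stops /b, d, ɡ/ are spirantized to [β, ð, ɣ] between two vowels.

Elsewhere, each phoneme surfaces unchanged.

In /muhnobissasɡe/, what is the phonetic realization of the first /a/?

/a/ (between /s/ and /s/) fails the environment for rule 2, so it stays [a].

[a]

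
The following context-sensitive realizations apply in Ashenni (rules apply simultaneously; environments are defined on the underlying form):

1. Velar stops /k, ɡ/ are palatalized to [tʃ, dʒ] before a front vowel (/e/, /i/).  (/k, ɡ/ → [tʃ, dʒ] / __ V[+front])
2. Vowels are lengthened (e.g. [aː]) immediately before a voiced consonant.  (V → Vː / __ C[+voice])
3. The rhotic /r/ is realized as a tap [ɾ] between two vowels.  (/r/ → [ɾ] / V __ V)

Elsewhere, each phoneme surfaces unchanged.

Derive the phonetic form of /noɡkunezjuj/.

[noːɡkuːneːzjuːj]

/n/ (word-initial) is unaffected → [n].
/o/ (between /n/ and /ɡ/) occurs before a voiced consonant → [oː] by rule 2.
/ɡ/ (between /o/ and /k/) fails the environment for rule 1, so it stays [ɡ].
/k/ (between /ɡ/ and /u/): rule 1 targets it, but not before a front vowel → unchanged [k].
/u/ meets the environment for rule 2 (before a voiced consonant) → [uː].
/n/ (between /u/ and /e/) is unaffected → [n].
Rule 2 applies to /e/ (between /n/ and /z/: before a voiced consonant) → [eː].
/z/ (between /e/ and /j/): no rule targets it → [z].
/j/ (between /z/ and /u/): no rule targets it → [j].
/u/ (between /j/ and /j/): before a voiced consonant, so rule 2 applies → [uː].
/j/ — not in any rule's target class → [j].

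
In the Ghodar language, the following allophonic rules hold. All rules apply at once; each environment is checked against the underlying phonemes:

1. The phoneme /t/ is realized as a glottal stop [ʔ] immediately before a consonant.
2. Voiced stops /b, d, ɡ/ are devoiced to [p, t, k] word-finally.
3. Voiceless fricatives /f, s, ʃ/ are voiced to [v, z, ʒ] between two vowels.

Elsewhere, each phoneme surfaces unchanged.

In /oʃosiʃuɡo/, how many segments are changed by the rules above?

3

Segments that undergo a rule: /ʃ/ → [ʒ] (rule 3); /s/ → [z] (rule 3); /ʃ/ → [ʒ] (rule 3).
All other segments surface unchanged.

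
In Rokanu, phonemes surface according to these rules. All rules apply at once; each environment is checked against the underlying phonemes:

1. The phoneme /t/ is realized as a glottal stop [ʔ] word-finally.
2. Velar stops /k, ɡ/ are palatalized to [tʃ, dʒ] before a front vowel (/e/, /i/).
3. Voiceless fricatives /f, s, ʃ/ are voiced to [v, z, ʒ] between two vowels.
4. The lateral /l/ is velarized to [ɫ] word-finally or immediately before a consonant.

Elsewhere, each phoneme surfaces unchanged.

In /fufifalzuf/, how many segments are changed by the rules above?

Segments that undergo a rule: /f/ → [v] (rule 3); /f/ → [v] (rule 3); /l/ → [ɫ] (rule 4).
All other segments surface unchanged.

3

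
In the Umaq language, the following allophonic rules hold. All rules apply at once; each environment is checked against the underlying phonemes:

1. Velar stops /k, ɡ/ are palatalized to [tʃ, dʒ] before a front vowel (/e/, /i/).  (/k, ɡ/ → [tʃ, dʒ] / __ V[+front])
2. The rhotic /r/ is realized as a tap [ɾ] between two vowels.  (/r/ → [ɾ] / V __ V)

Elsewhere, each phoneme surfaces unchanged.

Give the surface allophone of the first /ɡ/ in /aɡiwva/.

[dʒ]

/ɡ/ meets the environment for rule 1 (before a front vowel) → [dʒ].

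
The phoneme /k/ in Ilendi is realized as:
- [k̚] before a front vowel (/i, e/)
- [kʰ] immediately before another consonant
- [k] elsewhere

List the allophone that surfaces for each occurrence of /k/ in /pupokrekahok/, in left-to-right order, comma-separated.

[kʰ], [k], [k]

Occurrence 1 (position 5): immediately before another consonant → [kʰ].
Occurrence 2 (position 8): no conditioning environment matches → elsewhere allophone [k].
Occurrence 3 (position 12): no conditioning environment matches → elsewhere allophone [k].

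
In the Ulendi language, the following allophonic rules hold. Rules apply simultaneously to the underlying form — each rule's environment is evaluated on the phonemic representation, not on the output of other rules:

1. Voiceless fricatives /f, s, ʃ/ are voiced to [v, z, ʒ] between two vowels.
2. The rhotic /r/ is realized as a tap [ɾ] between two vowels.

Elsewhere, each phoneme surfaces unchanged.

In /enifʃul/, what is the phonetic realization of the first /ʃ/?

/ʃ/ — between /f/ and /u/; rule 1 does not apply here → [ʃ].

[ʃ]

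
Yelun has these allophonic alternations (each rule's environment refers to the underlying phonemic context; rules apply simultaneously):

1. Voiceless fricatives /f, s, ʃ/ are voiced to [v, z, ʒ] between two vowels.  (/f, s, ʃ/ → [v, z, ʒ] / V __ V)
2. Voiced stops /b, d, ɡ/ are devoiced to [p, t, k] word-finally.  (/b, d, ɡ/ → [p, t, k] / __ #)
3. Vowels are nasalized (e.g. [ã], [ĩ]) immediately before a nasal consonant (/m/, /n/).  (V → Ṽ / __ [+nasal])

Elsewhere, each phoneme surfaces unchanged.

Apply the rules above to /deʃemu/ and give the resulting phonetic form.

[deʒẽmu]

/d/ (word-initial) fails the environment for rule 2, so it stays [d].
/e/ — between /d/ and /ʃ/; rule 3 does not apply here → [e].
Rule 1 applies to /ʃ/ (between /e/ and /e/: between two vowels) → [ʒ].
/e/ — between /ʃ/ and /m/, before a nasal consonant — surfaces as [ẽ] (rule 3).
/m/ — not in any rule's target class → [m].
/u/ (word-final) fails the environment for rule 3, so it stays [u].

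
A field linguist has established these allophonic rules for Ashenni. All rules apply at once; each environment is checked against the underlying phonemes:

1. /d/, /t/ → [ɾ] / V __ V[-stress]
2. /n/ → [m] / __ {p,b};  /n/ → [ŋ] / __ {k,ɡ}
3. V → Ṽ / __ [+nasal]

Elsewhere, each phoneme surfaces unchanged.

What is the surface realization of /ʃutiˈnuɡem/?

/ʃ/ stays [ʃ].
/u/ (between /ʃ/ and /t/) fails the environment for rule 3, so it stays [u].
/t/ (between /u/ and /i/): between a vowel and a following unstressed vowel, so rule 1 applies → [ɾ].
/i/ (between /t/ and /n/) occurs before a nasal consonant → [ĩ] by rule 3.
/n/ (between /i/ and /u/): rule 2 targets it, but not before a labial or velar stop → unchanged [n].
/u/ (between /n/ and /ɡ/): rule 3 targets it, but not before a nasal consonant → unchanged [u].
/ɡ/ — not in any rule's target class → [ɡ].
Rule 3 applies to /e/ (between /ɡ/ and /m/: before a nasal consonant) → [ẽ].
/m/ stays [m].

[ʃuɾĩˈnuɡẽm]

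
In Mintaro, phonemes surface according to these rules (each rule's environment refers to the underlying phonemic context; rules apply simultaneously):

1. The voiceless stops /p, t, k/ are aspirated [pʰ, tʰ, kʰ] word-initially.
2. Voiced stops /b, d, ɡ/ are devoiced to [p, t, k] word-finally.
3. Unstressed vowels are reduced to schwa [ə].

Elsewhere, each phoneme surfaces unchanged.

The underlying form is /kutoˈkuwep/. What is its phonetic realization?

[kʰətəˈkuwəp]

/k/ — word-initial, word-initially — surfaces as [kʰ] (rule 1).
Rule 3 applies to /u/ (between /k/ and /t/: in an unstressed syllable) → [ə].
/t/ (between /u/ and /o/): rule 1 targets it, but not word-initially → unchanged [t].
/o/ meets the environment for rule 3 (in an unstressed syllable) → [ə].
/k/ (between /o/ and /u/): rule 1 targets it, but not word-initially → unchanged [k].
/u/ — between /k/ and /w/; rule 3 does not apply here → [u].
/w/ (between /u/ and /e/): no rule targets it → [w].
/e/ (between /w/ and /p/) occurs in an unstressed syllable → [ə] by rule 3.
/p/ — word-final; rule 1 does not apply here → [p].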